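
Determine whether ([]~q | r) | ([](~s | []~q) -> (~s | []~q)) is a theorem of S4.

Tableau for the negation ~(([]~q | r) | ([](~s | []~q) -> (~s | []~q))):
1. ~(([]~q | r) | ([](~s | []~q) -> (~s | []~q))), 0
2. ~([]~q | r), 0
3. ~([](~s | []~q) -> (~s | []~q)), 0
4. ~[]~q, 0
5. ~r, 0
6. [](~s | []~q), 0
7. ~(~s | []~q), 0
8. s, 0
9. ~s | []~q, 0
10. []~q, 0
11. ~q, 0
12. q, 1
13. ~s | []~q, 1
14. ~q, 1
Accessibility: 0R0, 0R1, 1R1
Branch closes: q and ~q both at 1.
All branches of the negation close; one closing branch shown above.

Valid in S4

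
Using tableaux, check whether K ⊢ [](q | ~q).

Tableau for the negation ~[](q | ~q):
1. ~[](q | ~q), w0
2. ~(q | ~q), w1   [~[]-rule on 1: fresh world w1, w0Rw1]
3. ~q, w1   [~|-rule on 2]
4. q, w1   [~|-rule on 2]
Accessibility: w0Rw1
Branch closes: q and ~q both at w1.
All branches of the negation close; one closing branch shown above.

Yes, valid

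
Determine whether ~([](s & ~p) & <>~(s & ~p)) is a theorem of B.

Valid

Tableau for the negation [](s & ~p) & <>~(s & ~p):
1. [](s & ~p) & <>~(s & ~p), u
2. [](s & ~p), u
3. <>~(s & ~p), u
4. s & ~p, u
5. s, u
6. ~p, u
7. ~(s & ~p), v
8. s & ~p, v
9. s, v
10. ~p, v
11. p, v
Accessibility: uRu, uRv, vRu, vRv
Branch closes: p and ~p both at v.
Every branch of the negation's tableau closes; the branch above is one of them.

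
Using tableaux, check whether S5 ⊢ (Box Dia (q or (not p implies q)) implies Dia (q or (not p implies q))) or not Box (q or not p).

Yes, valid

Tableau for the negation not ((Box Dia (q or (not p implies q)) implies Dia (q or (not p implies q))) or not Box (q or not p)):
1. not ((Box Dia (q or (not p implies q)) implies Dia (q or (not p implies q))) or not Box (q or not p)), u
2. not (Box Dia (q or (not p implies q)) implies Dia (q or (not p implies q))), u
3. Box (q or not p), u
4. Box Dia (q or (not p implies q)), u
5. not Dia (q or (not p implies q)), u
6. q or not p, u
7. Dia (q or (not p implies q)), u
8. not (q or (not p implies q)), u
9. not q, u
10. not (not p implies q), u
11. not p, u
12. q or (not p implies q), v
13. q or not p, v
14. Dia (q or (not p implies q)), v
15. not (q or (not p implies q)), v
16. not q, v
17. not (not p implies q), v
18. not p, v
19. not p implies q, v
20. q, v
Accessibility: uRu, uRv, vRu, vRv
Branch closes: q and not q both at v.
All branches of the negation close; one closing branch shown above.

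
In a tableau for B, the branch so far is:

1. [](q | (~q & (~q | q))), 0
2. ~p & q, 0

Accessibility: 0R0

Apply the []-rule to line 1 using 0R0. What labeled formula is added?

q | (~q & (~q | q)), 0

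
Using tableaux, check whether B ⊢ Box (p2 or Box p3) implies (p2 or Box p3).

Tableau for the negation not (Box (p2 or Box p3) implies (p2 or Box p3)):
1. not (Box (p2 or Box p3) implies (p2 or Box p3)), w0
2. Box (p2 or Box p3), w0
3. not (p2 or Box p3), w0
4. not p2, w0
5. not Box p3, w0
6. p2 or Box p3, w0
7. Box p3, w0
8. p3, w0
9. not p3, w1
10. p2 or Box p3, w1
11. p3, w1
Accessibility: w0Rw0, w0Rw1, w1Rw0, w1Rw1
Branch closes: p3 and not p3 both at w1.
Every branch of the negation's tableau closes; the branch above is one of them.

Yes, valid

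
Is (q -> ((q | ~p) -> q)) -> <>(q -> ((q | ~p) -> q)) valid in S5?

Tableau for the negation ~((q -> ((q | ~p) -> q)) -> <>(q -> ((q | ~p) -> q))):
1. ~((q -> ((q | ~p) -> q)) -> <>(q -> ((q | ~p) -> q))), w0
2. q -> ((q | ~p) -> q), w0
3. ~<>(q -> ((q | ~p) -> q)), w0
4. ~(q -> ((q | ~p) -> q)), w0
5. q, w0
6. ~((q | ~p) -> q), w0
7. q | ~p, w0
8. ~q, w0
Accessibility: w0Rw0
Branch closes: q and ~q both at w0.
All branches of the negation close; one closing branch shown above.

Valid in S5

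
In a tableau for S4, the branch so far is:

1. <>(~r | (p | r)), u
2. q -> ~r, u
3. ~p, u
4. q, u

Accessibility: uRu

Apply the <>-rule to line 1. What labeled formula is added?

a fresh world v with uRv, and ~r | (p | r) at v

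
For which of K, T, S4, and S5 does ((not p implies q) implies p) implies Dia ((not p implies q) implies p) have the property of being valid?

T, S4, S5

K-tableau for the negation not (((not p implies q) implies p) implies Dia ((not p implies q) implies p)):
1. not (((not p implies q) implies p) implies Dia ((not p implies q) implies p)), 0
2. (not p implies q) implies p, 0   [neg-implies-rule on 1]
3. not Dia ((not p implies q) implies p), 0   [neg-implies-rule on 1]
4. p, 0   [implies-rule on 2 (branches; this branch)]
Complete open branch: countermodel on a K-frame, so not valid in K.
T-tableau for the negation not (((not p implies q) implies p) implies Dia ((not p implies q) implies p)):
1. not (((not p implies q) implies p) implies Dia ((not p implies q) implies p)), 0
2. (not p implies q) implies p, 0   [neg-implies-rule on 1]
3. not Dia ((not p implies q) implies p), 0   [neg-implies-rule on 1]
4. not ((not p implies q) implies p), 0   [neg-Dia-rule on 3 via 0R0]
5. not p implies q, 0   [neg-implies-rule on 4]
6. not p, 0   [neg-implies-rule on 4]
7. not (not p implies q), 0   [implies-rule on 2 (branches; this branch)]
8. not q, 0   [neg-implies-rule on 7]
9. q, 0   [implies-rule on 5 (branches; this branch)]
Accessibility: 0R0
Branch closes: q and not q both at 0.
Every branch closes (one shown): valid in T, hence also in S4, S5 (every theorem of T is a theorem of S4 and S5).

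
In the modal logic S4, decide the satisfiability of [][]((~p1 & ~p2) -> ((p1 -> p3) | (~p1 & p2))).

Satisfiable

1. [][]((~p1 & ~p2) -> ((p1 -> p3) | (~p1 & p2))), w0
2. []((~p1 & ~p2) -> ((p1 -> p3) | (~p1 & p2))), w0   [[]-rule on 1 via w0Rw0]
3. (~p1 & ~p2) -> ((p1 -> p3) | (~p1 & p2)), w0   [[]-rule on 2 via w0Rw0]
4. (p1 -> p3) | (~p1 & p2), w0   [->-rule on 3 (branches; this branch)]
5. ~p1 & p2, w0   [|-rule on 4 (branches; this branch)]
6. ~p1, w0   [&-rule on 5]
7. p2, w0   [&-rule on 5]
Accessibility: w0Rw0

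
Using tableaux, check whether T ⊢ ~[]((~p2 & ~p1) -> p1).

No, not valid

Tableau for the negation []((~p2 & ~p1) -> p1):
1. []((~p2 & ~p1) -> p1), w0
2. (~p2 & ~p1) -> p1, w0
3. p1, w0
Accessibility: w0Rw0
The negation has an open branch (countermodel exists).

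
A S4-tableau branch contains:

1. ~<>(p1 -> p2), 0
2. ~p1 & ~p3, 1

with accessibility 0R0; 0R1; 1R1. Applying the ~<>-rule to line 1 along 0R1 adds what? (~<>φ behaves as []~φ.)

~(p1 -> p2), 1

~<>φ behaves as []~φ: propagate the negated body to each accessible world.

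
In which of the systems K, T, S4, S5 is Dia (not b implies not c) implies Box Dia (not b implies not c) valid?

S5

S5-tableau for the negation not (Dia (not b implies not c) implies Box Dia (not b implies not c)):
1. not (Dia (not b implies not c) implies Box Dia (not b implies not c)), w0
2. Dia (not b implies not c), w0   [neg-implies-rule on 1]
3. not Box Dia (not b implies not c), w0   [neg-implies-rule on 1]
4. not b implies not c, w1   [Dia-rule on 2: fresh world w1, w0Rw1]
5. not c, w1   [implies-rule on 4 (branches; this branch)]
6. not Dia (not b implies not c), w2   [neg-Box-rule on 3: fresh world w2, w0Rw2]
7. not (not b implies not c), w0   [neg-Dia-rule on 6 via w2Rw0]
8. not b, w0   [neg-implies-rule on 7]
9. c, w0   [neg-implies-rule on 7]
10. not (not b implies not c), w1   [neg-Dia-rule on 6 via w2Rw1]
11. not b, w1   [neg-implies-rule on 10]
12. c, w1   [neg-implies-rule on 10]
Accessibility: w0Rw0, w0Rw1, w0Rw2, w1Rw0, w1Rw1, w1Rw2, w2Rw0, w2Rw1, w2Rw2
Branch closes: c and not c both at w1.
Every branch closes (one shown): valid in S5.
S4-tableau for the negation not (Dia (not b implies not c) implies Box Dia (not b implies not c)):
1. not (Dia (not b implies not c) implies Box Dia (not b implies not c)), w0
2. Dia (not b implies not c), w0   [neg-implies-rule on 1]
3. not Box Dia (not b implies not c), w0   [neg-implies-rule on 1]
4. not b implies not c, w1   [Dia-rule on 2: fresh world w1, w0Rw1]
5. not c, w1   [implies-rule on 4 (branches; this branch)]
6. not Dia (not b implies not c), w2   [neg-Box-rule on 3: fresh world w2, w0Rw2]
7. not (not b implies not c), w2   [neg-Dia-rule on 6 via w2Rw2]
8. not b, w2   [neg-implies-rule on 7]
9. c, w2   [neg-implies-rule on 7]
Accessibility: w0Rw0, w0Rw1, w0Rw2, w1Rw1, w2Rw2
Complete open branch: countermodel on an S4-frame, so not valid in S4, nor in K, T (the same frame is also a K-frame and a T-frame).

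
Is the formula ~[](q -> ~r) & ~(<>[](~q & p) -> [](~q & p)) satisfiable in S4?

1. ~[](q -> ~r) & ~(<>[](~q & p) -> [](~q & p)), w0
2. ~[](q -> ~r), w0   [&-rule on 1]
3. ~(<>[](~q & p) -> [](~q & p)), w0   [&-rule on 1]
4. <>[](~q & p), w0   [~->-rule on 3]
5. ~[](~q & p), w0   [~->-rule on 3]
6. ~(q -> ~r), w1   [~[]-rule on 2: fresh world w1, w0Rw1]
7. q, w1   [~->-rule on 6]
8. r, w1   [~->-rule on 6]
9. [](~q & p), w2   [<>-rule on 4: fresh world w2, w0Rw2]
10. ~q & p, w2   [[]-rule on 9 via w2Rw2]
11. ~q, w2   [&-rule on 10]
12. p, w2   [&-rule on 10]
13. ~(~q & p), w3   [~[]-rule on 5: fresh world w3, w0Rw3]
14. ~p, w3   [~&-rule on 13 (branches; this branch)]
Accessibility: w0Rw0, w0Rw1, w0Rw2, w0Rw3, w1Rw1, w2Rw2, w3Rw3

Satisfiable (open branch found)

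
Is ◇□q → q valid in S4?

Tableau for the negation ¬(◇□q → q):
1. ¬(◇□q → q), u
2. ◇□q, u
3. ¬q, u
4. □q, v
5. q, v
Accessibility: uRu, uRv, vRv
The negation has an open branch (countermodel exists).

Not valid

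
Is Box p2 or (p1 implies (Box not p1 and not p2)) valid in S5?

Tableau for the negation not (Box p2 or (p1 implies (Box not p1 and not p2))):
1. not (Box p2 or (p1 implies (Box not p1 and not p2))), 0
2. not Box p2, 0
3. not (p1 implies (Box not p1 and not p2)), 0
4. p1, 0
5. not (Box not p1 and not p2), 0
6. p2, 0
7. not p2, 1
Accessibility: 0R0, 0R1, 1R0, 1R1
The negation has an open branch (countermodel exists).

Invalid (countermodel exists)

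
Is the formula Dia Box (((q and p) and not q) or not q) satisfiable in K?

1. Dia Box (((q and p) and not q) or not q), 0
2. Box (((q and p) and not q) or not q), 1   [Dia-rule on 1: fresh world 1, 0R1]
Accessibility: 0R1

Satisfiable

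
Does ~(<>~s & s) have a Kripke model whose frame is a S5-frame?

1. ~(<>~s & s), w0
2. ~s, w0
Accessibility: w0Rw0

Satisfiable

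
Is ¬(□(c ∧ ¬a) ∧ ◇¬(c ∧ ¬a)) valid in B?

Yes, valid

Tableau for the negation □(c ∧ ¬a) ∧ ◇¬(c ∧ ¬a):
1. □(c ∧ ¬a) ∧ ◇¬(c ∧ ¬a), 0
2. □(c ∧ ¬a), 0   [∧-rule on 1]
3. ◇¬(c ∧ ¬a), 0   [∧-rule on 1]
4. c ∧ ¬a, 0   [□-rule on 2 via 0R0]
5. c, 0   [∧-rule on 4]
6. ¬a, 0   [∧-rule on 4]
7. ¬(c ∧ ¬a), 1   [◇-rule on 3: fresh world 1, 0R1]
8. c ∧ ¬a, 1   [□-rule on 2 via 0R1]
9. c, 1   [∧-rule on 8]
10. ¬a, 1   [∧-rule on 8]
11. a, 1   [¬∧-rule on 7 (branches; this branch)]
Accessibility: 0R0, 0R1, 1R0, 1R1
Branch closes: a and ¬a both at 1.
Every branch of the negation's tableau closes; the branch above is one of them.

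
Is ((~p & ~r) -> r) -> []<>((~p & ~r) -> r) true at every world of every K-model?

Tableau for the negation ~(((~p & ~r) -> r) -> []<>((~p & ~r) -> r)):
1. ~(((~p & ~r) -> r) -> []<>((~p & ~r) -> r)), u
2. (~p & ~r) -> r, u
3. ~[]<>((~p & ~r) -> r), u
4. r, u
5. ~<>((~p & ~r) -> r), v
Accessibility: uRv
The negation has an open branch (countermodel exists).

Invalid (countermodel exists)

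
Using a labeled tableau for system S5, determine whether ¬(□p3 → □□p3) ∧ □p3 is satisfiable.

Unsatisfiable

1. ¬(□p3 → □□p3) ∧ □p3, w0
2. ¬(□p3 → □□p3), w0
3. □p3, w0
4. ¬□□p3, w0
5. p3, w0
6. ¬□p3, w1
7. p3, w1
8. ¬p3, w2
9. p3, w2
Accessibility: w0Rw0, w0Rw1, w0Rw2, w1Rw0, w1Rw1, w1Rw2, w2Rw0, w2Rw1, w2Rw2
Branch closes: p3 and ¬p3 both at w2.
(One branch shown.) All branches close.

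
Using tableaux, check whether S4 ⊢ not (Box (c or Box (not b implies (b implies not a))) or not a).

Tableau for the negation Box (c or Box (not b implies (b implies not a))) or not a:
1. Box (c or Box (not b implies (b implies not a))) or not a, u
2. not a, u
Accessibility: uRu
The negation has an open branch (countermodel exists).

No, not valid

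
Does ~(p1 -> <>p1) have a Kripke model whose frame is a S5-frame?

1. ~(p1 -> <>p1), 0
2. p1, 0
3. ~<>p1, 0
4. ~p1, 0
Accessibility: 0R0
Branch closes: p1 and ~p1 both at 0.
(One branch shown.) All branches close.

Unsatisfiable (every branch closes)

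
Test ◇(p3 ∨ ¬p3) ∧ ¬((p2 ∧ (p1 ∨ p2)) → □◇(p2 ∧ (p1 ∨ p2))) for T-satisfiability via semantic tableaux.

1. ◇(p3 ∨ ¬p3) ∧ ¬((p2 ∧ (p1 ∨ p2)) → □◇(p2 ∧ (p1 ∨ p2))), 0
2. ◇(p3 ∨ ¬p3), 0   [∧-rule on 1]
3. ¬((p2 ∧ (p1 ∨ p2)) → □◇(p2 ∧ (p1 ∨ p2))), 0   [∧-rule on 1]
4. p2 ∧ (p1 ∨ p2), 0   [¬→-rule on 3]
5. ¬□◇(p2 ∧ (p1 ∨ p2)), 0   [¬→-rule on 3]
6. p2, 0   [∧-rule on 4]
7. p1 ∨ p2, 0   [∧-rule on 4]
8. p3 ∨ ¬p3, 1   [◇-rule on 2: fresh world 1, 0R1]
9. ¬p3, 1   [∨-rule on 8 (branches; this branch)]
10. ¬◇(p2 ∧ (p1 ∨ p2)), 2   [¬□-rule on 5: fresh world 2, 0R2]
11. ¬(p2 ∧ (p1 ∨ p2)), 2   [¬◇-rule on 10 via 2R2]
12. ¬(p1 ∨ p2), 2   [¬∧-rule on 11 (branches; this branch)]
13. ¬p1, 2   [¬∨-rule on 12]
14. ¬p2, 2   [¬∨-rule on 12]
Accessibility: 0R0, 0R1, 0R2, 1R1, 2R2

Satisfiable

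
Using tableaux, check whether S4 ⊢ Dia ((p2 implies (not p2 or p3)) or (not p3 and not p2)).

Invalid (countermodel exists)

Tableau for the negation not Dia ((p2 implies (not p2 or p3)) or (not p3 and not p2)):
1. not Dia ((p2 implies (not p2 or p3)) or (not p3 and not p2)), w0
2. not ((p2 implies (not p2 or p3)) or (not p3 and not p2)), w0   [neg-Dia-rule on 1 via w0Rw0]
3. not (p2 implies (not p2 or p3)), w0   [neg-or-rule on 2]
4. not (not p3 and not p2), w0   [neg-or-rule on 2]
5. p2, w0   [neg-implies-rule on 3]
6. not (not p2 or p3), w0   [neg-implies-rule on 3]
7. not p3, w0   [neg-or-rule on 6]
Accessibility: w0Rw0
The negation has an open branch (countermodel exists).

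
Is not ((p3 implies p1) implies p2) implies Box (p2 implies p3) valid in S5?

Invalid (countermodel exists)

Tableau for the negation not (not ((p3 implies p1) implies p2) implies Box (p2 implies p3)):
1. not (not ((p3 implies p1) implies p2) implies Box (p2 implies p3)), u
2. not ((p3 implies p1) implies p2), u   [neg-implies-rule on 1]
3. not Box (p2 implies p3), u   [neg-implies-rule on 1]
4. p3 implies p1, u   [neg-implies-rule on 2]
5. not p2, u   [neg-implies-rule on 2]
6. p1, u   [implies-rule on 4 (branches; this branch)]
7. not (p2 implies p3), v   [neg-Box-rule on 3: fresh world v, uRv]
8. p2, v   [neg-implies-rule on 7]
9. not p3, v   [neg-implies-rule on 7]
Accessibility: uRu, uRv, vRu, vRv
The negation has an open branch (countermodel exists).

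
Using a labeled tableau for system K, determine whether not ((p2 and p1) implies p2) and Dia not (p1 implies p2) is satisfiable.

Unsatisfiable

1. not ((p2 and p1) implies p2) and Dia not (p1 implies p2), u
2. not ((p2 and p1) implies p2), u
3. Dia not (p1 implies p2), u
4. p2 and p1, u
5. not p2, u
6. p2, u
7. p1, u
Branch closes: p2 and not p2 both at u.
All branches of the tableau close; one closing branch shown above.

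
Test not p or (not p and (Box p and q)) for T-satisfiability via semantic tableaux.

1. not p or (not p and (Box p and q)), u
2. not p, u
Accessibility: uRu

Satisfiable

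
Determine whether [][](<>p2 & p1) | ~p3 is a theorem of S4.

Tableau for the negation ~([][](<>p2 & p1) | ~p3):
1. ~([][](<>p2 & p1) | ~p3), 0
2. ~[][](<>p2 & p1), 0   [~|-rule on 1]
3. p3, 0   [~|-rule on 1]
4. ~[](<>p2 & p1), 1   [~[]-rule on 2: fresh world 1, 0R1]
5. ~(<>p2 & p1), 2   [~[]-rule on 4: fresh world 2, 1R2]
6. ~p1, 2   [~&-rule on 5 (branches; this branch)]
Accessibility: 0R0, 0R1, 0R2, 1R1, 1R2, 2R2
The negation has an open branch (countermodel exists).

Invalid (countermodel exists)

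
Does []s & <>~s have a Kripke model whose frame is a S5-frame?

Unsatisfiable

1. []s & <>~s, w0
2. []s, w0   [&-rule on 1]
3. <>~s, w0   [&-rule on 1]
4. s, w0   [[]-rule on 2 via w0Rw0]
5. ~s, w1   [<>-rule on 3: fresh world w1, w0Rw1]
6. s, w1   [[]-rule on 2 via w0Rw1]
Accessibility: w0Rw0, w0Rw1, w1Rw0, w1Rw1
Branch closes: s and ~s both at w1.
(One branch shown.) All branches close.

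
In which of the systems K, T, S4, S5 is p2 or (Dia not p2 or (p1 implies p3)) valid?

K-tableau for the negation not (p2 or (Dia not p2 or (p1 implies p3))):
1. not (p2 or (Dia not p2 or (p1 implies p3))), w0
2. not p2, w0   [neg-or-rule on 1]
3. not (Dia not p2 or (p1 implies p3)), w0   [neg-or-rule on 1]
4. not Dia not p2, w0   [neg-or-rule on 3]
5. not (p1 implies p3), w0   [neg-or-rule on 3]
6. p1, w0   [neg-implies-rule on 5]
7. not p3, w0   [neg-implies-rule on 5]
Complete open branch: countermodel on a K-frame, so not valid in K.
T-tableau for the negation not (p2 or (Dia not p2 or (p1 implies p3))):
1. not (p2 or (Dia not p2 or (p1 implies p3))), w0
2. not p2, w0   [neg-or-rule on 1]
3. not (Dia not p2 or (p1 implies p3)), w0   [neg-or-rule on 1]
4. not Dia not p2, w0   [neg-or-rule on 3]
5. not (p1 implies p3), w0   [neg-or-rule on 3]
6. p1, w0   [neg-implies-rule on 5]
7. not p3, w0   [neg-implies-rule on 5]
8. p2, w0   [neg-Dia-rule on 4 via w0Rw0]
Accessibility: w0Rw0
Branch closes: p2 and not p2 both at w0.
Every branch closes (one shown): valid in T, hence also in S4, S5 (every theorem of T is a theorem of S4 and S5).

T, S4, S5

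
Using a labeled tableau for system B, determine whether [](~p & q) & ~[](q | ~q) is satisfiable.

Unsatisfiable (every branch closes)

1. [](~p & q) & ~[](q | ~q), w0
2. [](~p & q), w0
3. ~[](q | ~q), w0
4. ~p & q, w0
5. ~p, w0
6. q, w0
7. ~(q | ~q), w1
8. ~q, w1
9. q, w1
Accessibility: w0Rw0, w0Rw1, w1Rw0, w1Rw1
Branch closes: q and ~q both at w1.
Every branch closes; the branch above is one of them.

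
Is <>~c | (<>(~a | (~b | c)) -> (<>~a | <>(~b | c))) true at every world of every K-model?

Yes, valid

Tableau for the negation ~(<>~c | (<>(~a | (~b | c)) -> (<>~a | <>(~b | c)))):
1. ~(<>~c | (<>(~a | (~b | c)) -> (<>~a | <>(~b | c)))), 0
2. ~<>~c, 0   [~|-rule on 1]
3. ~(<>(~a | (~b | c)) -> (<>~a | <>(~b | c))), 0   [~|-rule on 1]
4. <>(~a | (~b | c)), 0   [~->-rule on 3]
5. ~(<>~a | <>(~b | c)), 0   [~->-rule on 3]
6. ~<>~a, 0   [~|-rule on 5]
7. ~<>(~b | c), 0   [~|-rule on 5]
8. ~a | (~b | c), 1   [<>-rule on 4: fresh world 1, 0R1]
9. c, 1   [~<>-rule on 2 via 0R1]
10. a, 1   [~<>-rule on 6 via 0R1]
11. ~(~b | c), 1   [~<>-rule on 7 via 0R1]
12. b, 1   [~|-rule on 11]
13. ~c, 1   [~|-rule on 11]
Accessibility: 0R1
Branch closes: c and ~c both at 1.
All branches of the negation close; one closing branch shown above.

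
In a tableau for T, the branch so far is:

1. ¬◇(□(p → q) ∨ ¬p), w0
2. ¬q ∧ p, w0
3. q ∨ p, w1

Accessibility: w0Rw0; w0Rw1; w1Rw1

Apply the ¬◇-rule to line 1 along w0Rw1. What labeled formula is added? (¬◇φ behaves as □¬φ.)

¬◇φ behaves as □¬φ: propagate the negated body to each accessible world.

¬(□(p → q) ∨ ¬p), w1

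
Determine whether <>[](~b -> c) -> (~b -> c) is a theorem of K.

Not valid

Tableau for the negation ~(<>[](~b -> c) -> (~b -> c)):
1. ~(<>[](~b -> c) -> (~b -> c)), 0
2. <>[](~b -> c), 0
3. ~(~b -> c), 0
4. ~b, 0
5. ~c, 0
6. [](~b -> c), 1
Accessibility: 0R1
The negation has an open branch (countermodel exists).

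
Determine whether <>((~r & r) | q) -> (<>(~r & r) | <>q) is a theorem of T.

Valid

Tableau for the negation ~(<>((~r & r) | q) -> (<>(~r & r) | <>q)):
1. ~(<>((~r & r) | q) -> (<>(~r & r) | <>q)), 0
2. <>((~r & r) | q), 0
3. ~(<>(~r & r) | <>q), 0
4. ~<>(~r & r), 0
5. ~<>q, 0
6. ~(~r & r), 0
7. ~q, 0
8. ~r, 0
9. (~r & r) | q, 1
10. ~(~r & r), 1
11. ~q, 1
12. ~r & r, 1
13. ~r, 1
14. r, 1
Accessibility: 0R0, 0R1, 1R1
Branch closes: r and ~r both at 1.
Every branch of the negation's tableau closes; the branch above is one of them.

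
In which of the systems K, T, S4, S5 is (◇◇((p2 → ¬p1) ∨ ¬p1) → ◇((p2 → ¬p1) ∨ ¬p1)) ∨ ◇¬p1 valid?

T-tableau for the negation ¬((◇◇((p2 → ¬p1) ∨ ¬p1) → ◇((p2 → ¬p1) ∨ ¬p1)) ∨ ◇¬p1):
1. ¬((◇◇((p2 → ¬p1) ∨ ¬p1) → ◇((p2 → ¬p1) ∨ ¬p1)) ∨ ◇¬p1), w0
2. ¬(◇◇((p2 → ¬p1) ∨ ¬p1) → ◇((p2 → ¬p1) ∨ ¬p1)), w0   [¬∨-rule on 1]
3. ¬◇¬p1, w0   [¬∨-rule on 1]
4. ◇◇((p2 → ¬p1) ∨ ¬p1), w0   [¬→-rule on 2]
5. ¬◇((p2 → ¬p1) ∨ ¬p1), w0   [¬→-rule on 2]
6. p1, w0   [¬◇-rule on 3 via w0Rw0]
7. ¬((p2 → ¬p1) ∨ ¬p1), w0   [¬◇-rule on 5 via w0Rw0]
8. ¬(p2 → ¬p1), w0   [¬∨-rule on 7]
9. p2, w0   [¬→-rule on 8]
10. ◇((p2 → ¬p1) ∨ ¬p1), w1   [◇-rule on 4: fresh world w1, w0Rw1]
11. p1, w1   [¬◇-rule on 3 via w0Rw1]
12. ¬((p2 → ¬p1) ∨ ¬p1), w1   [¬◇-rule on 5 via w0Rw1]
13. ¬(p2 → ¬p1), w1   [¬∨-rule on 12]
14. p2, w1   [¬→-rule on 13]
15. (p2 → ¬p1) ∨ ¬p1, w2   [◇-rule on 10: fresh world w2, w1Rw2]
16. ¬p1, w2   [∨-rule on 15 (branches; this branch)]
Accessibility: w0Rw0, w0Rw1, w1Rw1, w1Rw2, w2Rw2
Complete open branch: countermodel on a T-frame, so not valid in T, nor in K (the same frame is also a K-frame).
S4-tableau for the negation ¬((◇◇((p2 → ¬p1) ∨ ¬p1) → ◇((p2 → ¬p1) ∨ ¬p1)) ∨ ◇¬p1):
1. ¬((◇◇((p2 → ¬p1) ∨ ¬p1) → ◇((p2 → ¬p1) ∨ ¬p1)) ∨ ◇¬p1), w0
2. ¬(◇◇((p2 → ¬p1) ∨ ¬p1) → ◇((p2 → ¬p1) ∨ ¬p1)), w0   [¬∨-rule on 1]
3. ¬◇¬p1, w0   [¬∨-rule on 1]
4. ◇◇((p2 → ¬p1) ∨ ¬p1), w0   [¬→-rule on 2]
5. ¬◇((p2 → ¬p1) ∨ ¬p1), w0   [¬→-rule on 2]
6. p1, w0   [¬◇-rule on 3 via w0Rw0]
7. ¬((p2 → ¬p1) ∨ ¬p1), w0   [¬◇-rule on 5 via w0Rw0]
8. ¬(p2 → ¬p1), w0   [¬∨-rule on 7]
9. p2, w0   [¬→-rule on 8]
10. ◇((p2 → ¬p1) ∨ ¬p1), w1   [◇-rule on 4: fresh world w1, w0Rw1]
11. p1, w1   [¬◇-rule on 3 via w0Rw1]
12. ¬((p2 → ¬p1) ∨ ¬p1), w1   [¬◇-rule on 5 via w0Rw1]
13. ¬(p2 → ¬p1), w1   [¬∨-rule on 12]
14. p2, w1   [¬→-rule on 13]
15. (p2 → ¬p1) ∨ ¬p1, w2   [◇-rule on 10: fresh world w2, w1Rw2]
16. p1, w2   [¬◇-rule on 3 via w0Rw2]
17. ¬((p2 → ¬p1) ∨ ¬p1), w2   [¬◇-rule on 5 via w0Rw2]
18. ¬(p2 → ¬p1), w2   [¬∨-rule on 17]
19. p2, w2   [¬→-rule on 18]
20. p2 → ¬p1, w2   [∨-rule on 15 (branches; this branch)]
21. ¬p1, w2   [→-rule on 20 (branches; this branch)]
Accessibility: w0Rw0, w0Rw1, w0Rw2, w1Rw1, w1Rw2, w2Rw2
Branch closes: p1 and ¬p1 both at w2.
Every branch closes (one shown): valid in S4, hence also in S5 (every theorem of S4 is a theorem of S5).

S4, S5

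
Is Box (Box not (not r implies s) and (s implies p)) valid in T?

Tableau for the negation not Box (Box not (not r implies s) and (s implies p)):
1. not Box (Box not (not r implies s) and (s implies p)), u
2. not (Box not (not r implies s) and (s implies p)), v   [neg-Box-rule on 1: fresh world v, uRv]
3. not (s implies p), v   [neg-and-rule on 2 (branches; this branch)]
4. s, v   [neg-implies-rule on 3]
5. not p, v   [neg-implies-rule on 3]
Accessibility: uRu, uRv, vRv
The negation has an open branch (countermodel exists).

No, not valid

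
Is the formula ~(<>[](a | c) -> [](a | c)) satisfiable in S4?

Yes, satisfiable

1. ~(<>[](a | c) -> [](a | c)), u
2. <>[](a | c), u
3. ~[](a | c), u
4. [](a | c), v
5. a | c, v
6. c, v
7. ~(a | c), w
8. ~a, w
9. ~c, w
Accessibility: uRu, uRv, uRw, vRv, wRw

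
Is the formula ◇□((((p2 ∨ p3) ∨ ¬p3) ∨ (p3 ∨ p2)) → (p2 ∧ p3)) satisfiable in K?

1. ◇□((((p2 ∨ p3) ∨ ¬p3) ∨ (p3 ∨ p2)) → (p2 ∧ p3)), 0
2. □((((p2 ∨ p3) ∨ ¬p3) ∨ (p3 ∨ p2)) → (p2 ∧ p3)), 1
Accessibility: 0R1

Yes, satisfiable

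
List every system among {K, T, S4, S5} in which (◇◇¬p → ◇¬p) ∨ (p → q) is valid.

T-tableau for the negation ¬((◇◇¬p → ◇¬p) ∨ (p → q)):
1. ¬((◇◇¬p → ◇¬p) ∨ (p → q)), w0
2. ¬(◇◇¬p → ◇¬p), w0
3. ¬(p → q), w0
4. ◇◇¬p, w0
5. ¬◇¬p, w0
6. p, w0
7. ¬q, w0
8. ◇¬p, w1
9. p, w1
10. ¬p, w2
Accessibility: w0Rw0, w0Rw1, w1Rw1, w1Rw2, w2Rw2
Complete open branch: countermodel on a T-frame, so not valid in T, nor in K (the same frame is also a K-frame).
S4-tableau for the negation ¬((◇◇¬p → ◇¬p) ∨ (p → q)):
1. ¬((◇◇¬p → ◇¬p) ∨ (p → q)), w0
2. ¬(◇◇¬p → ◇¬p), w0
3. ¬(p → q), w0
4. ◇◇¬p, w0
5. ¬◇¬p, w0
6. p, w0
7. ¬q, w0
8. ◇¬p, w1
9. p, w1
10. ¬p, w2
11. p, w2
Accessibility: w0Rw0, w0Rw1, w0Rw2, w1Rw1, w1Rw2, w2Rw2
Branch closes: p and ¬p both at w2.
Every branch closes (one shown): valid in S4, hence also in S5 (every theorem of S4 is a theorem of S5).

S4, S5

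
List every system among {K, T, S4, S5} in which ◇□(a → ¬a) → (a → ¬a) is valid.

S5

S5-tableau for the negation ¬(◇□(a → ¬a) → (a → ¬a)):
1. ¬(◇□(a → ¬a) → (a → ¬a)), w0
2. ◇□(a → ¬a), w0   [¬→-rule on 1]
3. ¬(a → ¬a), w0   [¬→-rule on 1]
4. a, w0   [¬→-rule on 3]
5. □(a → ¬a), w1   [◇-rule on 2: fresh world w1, w0Rw1]
6. a → ¬a, w0   [□-rule on 5 via w1Rw0]
7. a → ¬a, w1   [□-rule on 5 via w1Rw1]
8. ¬a, w0   [→-rule on 6 (branches; this branch)]
Accessibility: w0Rw0, w0Rw1, w1Rw0, w1Rw1
Branch closes: a and ¬a both at w0.
Every branch closes (one shown): valid in S5.
S4-tableau for the negation ¬(◇□(a → ¬a) → (a → ¬a)):
1. ¬(◇□(a → ¬a) → (a → ¬a)), w0
2. ◇□(a → ¬a), w0   [¬→-rule on 1]
3. ¬(a → ¬a), w0   [¬→-rule on 1]
4. a, w0   [¬→-rule on 3]
5. □(a → ¬a), w1   [◇-rule on 2: fresh world w1, w0Rw1]
6. a → ¬a, w1   [□-rule on 5 via w1Rw1]
7. ¬a, w1   [→-rule on 6 (branches; this branch)]
Accessibility: w0Rw0, w0Rw1, w1Rw1
Complete open branch: countermodel on an S4-frame, so not valid in S4, nor in K, T (the same frame is also a K-frame and a T-frame).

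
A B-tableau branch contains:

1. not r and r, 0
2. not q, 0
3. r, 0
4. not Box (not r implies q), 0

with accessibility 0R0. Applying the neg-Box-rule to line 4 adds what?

a fresh world 1 with 0R1, and not (not r implies q) at 1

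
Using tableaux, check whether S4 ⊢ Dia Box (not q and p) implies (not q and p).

Tableau for the negation not (Dia Box (not q and p) implies (not q and p)):
1. not (Dia Box (not q and p) implies (not q and p)), 0
2. Dia Box (not q and p), 0   [neg-implies-rule on 1]
3. not (not q and p), 0   [neg-implies-rule on 1]
4. not p, 0   [neg-and-rule on 3 (branches; this branch)]
5. Box (not q and p), 1   [Dia-rule on 2: fresh world 1, 0R1]
6. not q and p, 1   [Box-rule on 5 via 1R1]
7. not q, 1   [and-rule on 6]
8. p, 1   [and-rule on 6]
Accessibility: 0R0, 0R1, 1R1
The negation has an open branch (countermodel exists).

Invalid (countermodel exists)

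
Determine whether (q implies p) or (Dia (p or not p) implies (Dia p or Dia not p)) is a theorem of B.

Valid

Tableau for the negation not ((q implies p) or (Dia (p or not p) implies (Dia p or Dia not p))):
1. not ((q implies p) or (Dia (p or not p) implies (Dia p or Dia not p))), w0
2. not (q implies p), w0
3. not (Dia (p or not p) implies (Dia p or Dia not p)), w0
4. q, w0
5. not p, w0
6. Dia (p or not p), w0
7. not (Dia p or Dia not p), w0
8. not Dia p, w0
9. not Dia not p, w0
10. p, w0
Accessibility: w0Rw0
Branch closes: p and not p both at w0.
All branches of the negation close; one closing branch shown above.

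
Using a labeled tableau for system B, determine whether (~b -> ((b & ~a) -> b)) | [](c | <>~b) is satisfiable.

1. (~b -> ((b & ~a) -> b)) | [](c | <>~b), u
2. [](c | <>~b), u
3. c | <>~b, u
4. <>~b, u
5. ~b, v
6. c | <>~b, v
7. <>~b, v
8. ~b, w
Accessibility: uRu, uRv, vRu, vRv, vRw, wRv, wRw

Satisfiable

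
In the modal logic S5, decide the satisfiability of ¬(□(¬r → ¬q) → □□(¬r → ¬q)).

Unsatisfiable

1. ¬(□(¬r → ¬q) → □□(¬r → ¬q)), u
2. □(¬r → ¬q), u   [¬→-rule on 1]
3. ¬□□(¬r → ¬q), u   [¬→-rule on 1]
4. ¬r → ¬q, u   [□-rule on 2 via uRu]
5. ¬q, u   [→-rule on 4 (branches; this branch)]
6. ¬□(¬r → ¬q), v   [¬□-rule on 3: fresh world v, uRv]
7. ¬r → ¬q, v   [□-rule on 2 via uRv]
8. ¬q, v   [→-rule on 7 (branches; this branch)]
9. ¬(¬r → ¬q), w   [¬□-rule on 6: fresh world w, vRw]
10. ¬r, w   [¬→-rule on 9]
11. q, w   [¬→-rule on 9]
12. ¬r → ¬q, w   [□-rule on 2 via uRw]
13. ¬q, w   [→-rule on 12 (branches; this branch)]
Accessibility: uRu, uRv, uRw, vRu, vRv, vRw, wRu, wRv, wRw
Branch closes: q and ¬q both at w.
Every branch closes; the branch above is one of them.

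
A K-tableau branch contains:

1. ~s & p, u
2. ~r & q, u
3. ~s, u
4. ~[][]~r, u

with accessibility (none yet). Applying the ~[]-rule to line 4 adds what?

a fresh world v with uRv, and ~[]~r at v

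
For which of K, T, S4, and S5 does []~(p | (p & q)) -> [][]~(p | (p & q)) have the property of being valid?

S4, S5

T-tableau for the negation ~([]~(p | (p & q)) -> [][]~(p | (p & q))):
1. ~([]~(p | (p & q)) -> [][]~(p | (p & q))), u
2. []~(p | (p & q)), u
3. ~[][]~(p | (p & q)), u
4. ~(p | (p & q)), u
5. ~p, u
6. ~(p & q), u
7. ~q, u
8. ~[]~(p | (p & q)), v
9. ~(p | (p & q)), v
10. ~p, v
11. ~(p & q), v
12. ~q, v
13. p | (p & q), w
14. p & q, w
15. p, w
16. q, w
Accessibility: uRu, uRv, vRv, vRw, wRw
Complete open branch: countermodel on a T-frame, so not valid in T, nor in K (the same frame is also a K-frame).
S4-tableau for the negation ~([]~(p | (p & q)) -> [][]~(p | (p & q))):
1. ~([]~(p | (p & q)) -> [][]~(p | (p & q))), u
2. []~(p | (p & q)), u
3. ~[][]~(p | (p & q)), u
4. ~(p | (p & q)), u
5. ~p, u
6. ~(p & q), u
7. ~q, u
8. ~[]~(p | (p & q)), v
9. ~(p | (p & q)), v
10. ~p, v
11. ~(p & q), v
12. ~q, v
13. p | (p & q), w
14. ~(p | (p & q)), w
15. ~p, w
16. ~(p & q), w
17. p & q, w
18. p, w
19. q, w
Accessibility: uRu, uRv, uRw, vRv, vRw, wRw
Branch closes: p and ~p both at w.
Every branch closes (one shown): valid in S4, hence also in S5 (every theorem of S4 is a theorem of S5).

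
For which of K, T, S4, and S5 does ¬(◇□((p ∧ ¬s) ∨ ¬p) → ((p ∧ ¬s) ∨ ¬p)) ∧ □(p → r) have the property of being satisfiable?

S4-tableau for the formula:
1. ¬(◇□((p ∧ ¬s) ∨ ¬p) → ((p ∧ ¬s) ∨ ¬p)) ∧ □(p → r), w0
2. ¬(◇□((p ∧ ¬s) ∨ ¬p) → ((p ∧ ¬s) ∨ ¬p)), w0
3. □(p → r), w0
4. ◇□((p ∧ ¬s) ∨ ¬p), w0
5. ¬((p ∧ ¬s) ∨ ¬p), w0
6. ¬(p ∧ ¬s), w0
7. p, w0
8. p → r, w0
9. s, w0
10. r, w0
11. □((p ∧ ¬s) ∨ ¬p), w1
12. p → r, w1
13. (p ∧ ¬s) ∨ ¬p, w1
14. r, w1
15. ¬p, w1
Accessibility: w0Rw0, w0Rw1, w1Rw1
Complete open branch: satisfiable in S4, hence also in K, T (this S4-model is also a K-model and a T-model).
S5-tableau for the formula:
1. ¬(◇□((p ∧ ¬s) ∨ ¬p) → ((p ∧ ¬s) ∨ ¬p)) ∧ □(p → r), w0
2. ¬(◇□((p ∧ ¬s) ∨ ¬p) → ((p ∧ ¬s) ∨ ¬p)), w0
3. □(p → r), w0
4. ◇□((p ∧ ¬s) ∨ ¬p), w0
5. ¬((p ∧ ¬s) ∨ ¬p), w0
6. ¬(p ∧ ¬s), w0
7. p, w0
8. p → r, w0
9. s, w0
10. r, w0
11. □((p ∧ ¬s) ∨ ¬p), w1
12. p → r, w1
13. (p ∧ ¬s) ∨ ¬p, w0
14. (p ∧ ¬s) ∨ ¬p, w1
15. r, w1
16. p ∧ ¬s, w0
17. ¬s, w0
Accessibility: w0Rw0, w0Rw1, w1Rw0, w1Rw1
Branch closes: s and ¬s both at w0.
Every branch closes (one shown): unsatisfiable in S5.

K, T, S4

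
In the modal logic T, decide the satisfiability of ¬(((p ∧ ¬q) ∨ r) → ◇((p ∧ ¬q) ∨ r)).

No, unsatisfiable

1. ¬(((p ∧ ¬q) ∨ r) → ◇((p ∧ ¬q) ∨ r)), w0
2. (p ∧ ¬q) ∨ r, w0
3. ¬◇((p ∧ ¬q) ∨ r), w0
4. ¬((p ∧ ¬q) ∨ r), w0
5. ¬(p ∧ ¬q), w0
6. ¬r, w0
7. p ∧ ¬q, w0
8. p, w0
9. ¬q, w0
10. q, w0
Accessibility: w0Rw0
Branch closes: q and ¬q both at w0.
Every branch closes; the branch above is one of them.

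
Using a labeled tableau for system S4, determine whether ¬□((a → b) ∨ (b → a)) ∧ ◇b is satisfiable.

Unsatisfiable

1. ¬□((a → b) ∨ (b → a)) ∧ ◇b, u
2. ¬□((a → b) ∨ (b → a)), u
3. ◇b, u
4. ¬((a → b) ∨ (b → a)), v
5. ¬(a → b), v
6. ¬(b → a), v
7. a, v
8. ¬b, v
9. b, v
10. ¬a, v
Accessibility: uRu, uRv, vRv
Branch closes: b and ¬b both at v.
Every branch closes; the branch above is one of them.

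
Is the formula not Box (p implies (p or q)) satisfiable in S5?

No, unsatisfiable

1. not Box (p implies (p or q)), u
2. not (p implies (p or q)), v
3. p, v
4. not (p or q), v
5. not p, v
6. not q, v
Accessibility: uRu, uRv, vRu, vRv
Branch closes: p and not p both at v.
Every branch closes; the branch above is one of them.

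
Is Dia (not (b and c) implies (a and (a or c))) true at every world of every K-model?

Not valid

Tableau for the negation not Dia (not (b and c) implies (a and (a or c))):
1. not Dia (not (b and c) implies (a and (a or c))), w0
The negation has an open branch (countermodel exists).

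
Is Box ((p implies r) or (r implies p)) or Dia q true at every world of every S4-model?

Valid

Tableau for the negation not (Box ((p implies r) or (r implies p)) or Dia q):
1. not (Box ((p implies r) or (r implies p)) or Dia q), w0
2. not Box ((p implies r) or (r implies p)), w0
3. not Dia q, w0
4. not q, w0
5. not ((p implies r) or (r implies p)), w1
6. not (p implies r), w1
7. not (r implies p), w1
8. p, w1
9. not r, w1
10. r, w1
11. not p, w1
Accessibility: w0Rw0, w0Rw1, w1Rw1
Branch closes: r and not r both at w1.
All branches of the negation close; one closing branch shown above.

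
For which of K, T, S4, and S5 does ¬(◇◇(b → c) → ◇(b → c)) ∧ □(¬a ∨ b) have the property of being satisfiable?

K, T

S4-tableau for the formula:
1. ¬(◇◇(b → c) → ◇(b → c)) ∧ □(¬a ∨ b), 0
2. ¬(◇◇(b → c) → ◇(b → c)), 0   [∧-rule on 1]
3. □(¬a ∨ b), 0   [∧-rule on 1]
4. ◇◇(b → c), 0   [¬→-rule on 2]
5. ¬◇(b → c), 0   [¬→-rule on 2]
6. ¬a ∨ b, 0   [□-rule on 3 via 0R0]
7. ¬(b → c), 0   [¬◇-rule on 5 via 0R0]
8. b, 0   [¬→-rule on 7]
9. ¬c, 0   [¬→-rule on 7]
10. ◇(b → c), 1   [◇-rule on 4: fresh world 1, 0R1]
11. ¬a ∨ b, 1   [□-rule on 3 via 0R1]
12. ¬(b → c), 1   [¬◇-rule on 5 via 0R1]
13. b, 1   [¬→-rule on 12]
14. ¬c, 1   [¬→-rule on 12]
15. b → c, 2   [◇-rule on 10: fresh world 2, 1R2]
16. ¬a ∨ b, 2   [□-rule on 3 via 0R2]
17. ¬(b → c), 2   [¬◇-rule on 5 via 0R2]
18. b, 2   [¬→-rule on 17]
19. ¬c, 2   [¬→-rule on 17]
20. c, 2   [→-rule on 15 (branches; this branch)]
Accessibility: 0R0, 0R1, 0R2, 1R1, 1R2, 2R2
Branch closes: c and ¬c both at 2.
Every branch closes (one shown): unsatisfiable in S4, hence also in S5 (every S5-frame is an S4-frame).
T-tableau for the formula:
1. ¬(◇◇(b → c) → ◇(b → c)) ∧ □(¬a ∨ b), 0
2. ¬(◇◇(b → c) → ◇(b → c)), 0   [∧-rule on 1]
3. □(¬a ∨ b), 0   [∧-rule on 1]
4. ◇◇(b → c), 0   [¬→-rule on 2]
5. ¬◇(b → c), 0   [¬→-rule on 2]
6. ¬a ∨ b, 0   [□-rule on 3 via 0R0]
7. ¬(b → c), 0   [¬◇-rule on 5 via 0R0]
8. b, 0   [¬→-rule on 7]
9. ¬c, 0   [¬→-rule on 7]
10. ◇(b → c), 1   [◇-rule on 4: fresh world 1, 0R1]
11. ¬a ∨ b, 1   [□-rule on 3 via 0R1]
12. ¬(b → c), 1   [¬◇-rule on 5 via 0R1]
13. b, 1   [¬→-rule on 12]
14. ¬c, 1   [¬→-rule on 12]
15. b → c, 2   [◇-rule on 10: fresh world 2, 1R2]
16. c, 2   [→-rule on 15 (branches; this branch)]
Accessibility: 0R0, 0R1, 1R1, 1R2, 2R2
Complete open branch: satisfiable in T, hence also in K (this T-model is also a K-model).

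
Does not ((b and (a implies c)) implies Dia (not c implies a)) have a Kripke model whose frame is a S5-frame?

Yes, satisfiable

1. not ((b and (a implies c)) implies Dia (not c implies a)), w0
2. b and (a implies c), w0
3. not Dia (not c implies a), w0
4. b, w0
5. a implies c, w0
6. not (not c implies a), w0
7. not c, w0
8. not a, w0
Accessibility: w0Rw0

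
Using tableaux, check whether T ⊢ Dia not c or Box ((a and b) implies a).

Tableau for the negation not (Dia not c or Box ((a and b) implies a)):
1. not (Dia not c or Box ((a and b) implies a)), w0
2. not Dia not c, w0
3. not Box ((a and b) implies a), w0
4. c, w0
5. not ((a and b) implies a), w1
6. a and b, w1
7. not a, w1
8. a, w1
9. b, w1
Accessibility: w0Rw0, w0Rw1, w1Rw1
Branch closes: a and not a both at w1.
Every branch of the negation's tableau closes; the branch above is one of them.

Valid in T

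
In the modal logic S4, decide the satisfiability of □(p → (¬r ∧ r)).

Satisfiable

1. □(p → (¬r ∧ r)), w0
2. p → (¬r ∧ r), w0
3. ¬p, w0
Accessibility: w0Rw0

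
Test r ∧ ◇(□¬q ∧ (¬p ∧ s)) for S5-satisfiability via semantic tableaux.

Yes, satisfiable

1. r ∧ ◇(□¬q ∧ (¬p ∧ s)), 0
2. r, 0
3. ◇(□¬q ∧ (¬p ∧ s)), 0
4. □¬q ∧ (¬p ∧ s), 1
5. □¬q, 1
6. ¬p ∧ s, 1
7. ¬p, 1
8. s, 1
9. ¬q, 0
10. ¬q, 1
Accessibility: 0R0, 0R1, 1R0, 1R1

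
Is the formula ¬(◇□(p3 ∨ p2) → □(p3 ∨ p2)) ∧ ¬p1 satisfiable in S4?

Satisfiable (open branch found)

1. ¬(◇□(p3 ∨ p2) → □(p3 ∨ p2)) ∧ ¬p1, w0
2. ¬(◇□(p3 ∨ p2) → □(p3 ∨ p2)), w0
3. ¬p1, w0
4. ◇□(p3 ∨ p2), w0
5. ¬□(p3 ∨ p2), w0
6. □(p3 ∨ p2), w1
7. p3 ∨ p2, w1
8. p2, w1
9. ¬(p3 ∨ p2), w2
10. ¬p3, w2
11. ¬p2, w2
Accessibility: w0Rw0, w0Rw1, w0Rw2, w1Rw1, w2Rw2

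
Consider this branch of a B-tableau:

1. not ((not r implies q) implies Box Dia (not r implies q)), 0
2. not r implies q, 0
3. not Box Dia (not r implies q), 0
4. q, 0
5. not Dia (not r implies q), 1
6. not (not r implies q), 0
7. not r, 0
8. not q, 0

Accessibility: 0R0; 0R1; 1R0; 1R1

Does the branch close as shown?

Both q and not q appear at 0.

Yes, closed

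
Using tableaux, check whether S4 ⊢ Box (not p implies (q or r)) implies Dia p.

Tableau for the negation not (Box (not p implies (q or r)) implies Dia p):
1. not (Box (not p implies (q or r)) implies Dia p), u
2. Box (not p implies (q or r)), u
3. not Dia p, u
4. not p implies (q or r), u
5. not p, u
6. q or r, u
7. r, u
Accessibility: uRu
The negation has an open branch (countermodel exists).

Not valid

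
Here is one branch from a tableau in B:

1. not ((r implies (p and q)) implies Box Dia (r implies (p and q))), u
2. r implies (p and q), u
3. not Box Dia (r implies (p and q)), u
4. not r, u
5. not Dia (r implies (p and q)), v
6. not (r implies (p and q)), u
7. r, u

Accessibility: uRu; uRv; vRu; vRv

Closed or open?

Both r and not r appear at u.

Closed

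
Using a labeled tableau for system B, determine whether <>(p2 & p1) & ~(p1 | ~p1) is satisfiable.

No, unsatisfiable

1. <>(p2 & p1) & ~(p1 | ~p1), w0
2. <>(p2 & p1), w0
3. ~(p1 | ~p1), w0
4. ~p1, w0
5. p1, w0
Accessibility: w0Rw0
Branch closes: p1 and ~p1 both at w0.
All branches of the tableau close; one closing branch shown above.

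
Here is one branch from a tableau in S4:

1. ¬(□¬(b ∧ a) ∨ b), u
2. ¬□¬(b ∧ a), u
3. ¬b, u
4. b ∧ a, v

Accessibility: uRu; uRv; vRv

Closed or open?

Open

There is no literal clash: for every atom and world, at most one sign appears.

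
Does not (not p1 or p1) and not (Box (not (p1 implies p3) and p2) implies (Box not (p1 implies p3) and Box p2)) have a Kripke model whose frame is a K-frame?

1. not (not p1 or p1) and not (Box (not (p1 implies p3) and p2) implies (Box not (p1 implies p3) and Box p2)), u
2. not (not p1 or p1), u
3. not (Box (not (p1 implies p3) and p2) implies (Box not (p1 implies p3) and Box p2)), u
4. p1, u
5. not p1, u
Branch closes: p1 and not p1 both at u.
Every branch closes; the branch above is one of them.

Unsatisfiable (every branch closes)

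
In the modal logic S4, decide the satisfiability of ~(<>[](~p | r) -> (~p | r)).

1. ~(<>[](~p | r) -> (~p | r)), w0
2. <>[](~p | r), w0   [~->-rule on 1]
3. ~(~p | r), w0   [~->-rule on 1]
4. p, w0   [~|-rule on 3]
5. ~r, w0   [~|-rule on 3]
6. [](~p | r), w1   [<>-rule on 2: fresh world w1, w0Rw1]
7. ~p | r, w1   [[]-rule on 6 via w1Rw1]
8. r, w1   [|-rule on 7 (branches; this branch)]
Accessibility: w0Rw0, w0Rw1, w1Rw1

Yes, satisfiable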